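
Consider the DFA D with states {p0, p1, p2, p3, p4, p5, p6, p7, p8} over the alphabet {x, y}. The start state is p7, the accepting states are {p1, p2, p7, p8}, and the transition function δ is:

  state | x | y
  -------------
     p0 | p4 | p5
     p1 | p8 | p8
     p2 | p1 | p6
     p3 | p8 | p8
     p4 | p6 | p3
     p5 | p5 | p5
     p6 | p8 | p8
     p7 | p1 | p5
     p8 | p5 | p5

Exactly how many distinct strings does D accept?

The useful subgraph on states {p1, p7, p8} is acyclic, so L(D) is finite; the longest accepting path visits 3 useful states, giving maximum string length 2.
Counting accepting paths from p7 by length: 1 of length 0, 1 of length 1, 2 of length 2. Total 4.

4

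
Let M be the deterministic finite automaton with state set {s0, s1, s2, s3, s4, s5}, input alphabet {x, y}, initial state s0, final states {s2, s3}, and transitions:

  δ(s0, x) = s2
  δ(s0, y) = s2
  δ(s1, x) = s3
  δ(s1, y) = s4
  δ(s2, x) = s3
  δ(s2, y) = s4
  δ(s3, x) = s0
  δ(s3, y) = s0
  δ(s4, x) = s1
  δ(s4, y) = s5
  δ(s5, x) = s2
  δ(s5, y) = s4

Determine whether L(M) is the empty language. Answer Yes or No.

The string x is accepted: the run s0 → s2 ends in the accepting state s2.
Since at least one string is accepted, L(M) is not empty.

No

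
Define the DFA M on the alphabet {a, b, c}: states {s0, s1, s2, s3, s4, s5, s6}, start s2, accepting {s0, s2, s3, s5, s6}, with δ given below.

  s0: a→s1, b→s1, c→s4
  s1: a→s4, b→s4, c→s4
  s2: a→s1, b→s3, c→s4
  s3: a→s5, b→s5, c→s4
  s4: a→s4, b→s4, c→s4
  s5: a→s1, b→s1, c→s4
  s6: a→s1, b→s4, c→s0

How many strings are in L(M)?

The useful subgraph on states {s2, s3, s5} is acyclic, so L(M) is finite; the longest accepting path visits 3 useful states, giving maximum string length 2.
Counting accepting paths from s2 by length: 1 of length 0, 1 of length 1, 2 of length 2. Total 4.

4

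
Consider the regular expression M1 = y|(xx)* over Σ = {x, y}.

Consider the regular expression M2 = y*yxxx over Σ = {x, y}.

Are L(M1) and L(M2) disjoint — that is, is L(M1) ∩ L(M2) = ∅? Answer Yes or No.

Converting the expression M1 to a DFA (subset construction, then merging equivalent states) gives the minimal DFA with states {r0, r1, r2, r3, r4}, start state r0, accepting states {r0, r2, r3} and transitions r0: x→r1, y→r2; r1: x→r3, y→r4; r2: x→r4, y→r4; r3: x→r1, y→r4; r4: x→r4, y→r4.
Converting the expression M2 to a DFA (subset construction, then merging equivalent states) gives the minimal DFA with states {t0, t1, t2, t3, t4, t5}, start state t0, accepting states {t5} and transitions t0: x→t1, y→t2; t1: x→t1, y→t1; t2: x→t3, y→t2; t3: x→t4, y→t1; t4: x→t5, y→t1; t5: x→t1, y→t1.
Exploring the product automaton M1 × M2 from the start pair (r0, t0), following both machines on each input symbol, reaches 9 state pairs: (r0, t0), (r1, t1), (r2, t2), (r3, t1), (r4, t1), (r4, t3), (r4, t2), (r4, t4), (r4, t5).
M1 accepts in {r0, r2, r3} and M2 accepts in {t5}; no reachable pair has both components accepting, so no string drives both machines to acceptance simultaneously and L(M1) ∩ L(M2) = ∅.
So no string is accepted by both, and the intersection is empty.

Yes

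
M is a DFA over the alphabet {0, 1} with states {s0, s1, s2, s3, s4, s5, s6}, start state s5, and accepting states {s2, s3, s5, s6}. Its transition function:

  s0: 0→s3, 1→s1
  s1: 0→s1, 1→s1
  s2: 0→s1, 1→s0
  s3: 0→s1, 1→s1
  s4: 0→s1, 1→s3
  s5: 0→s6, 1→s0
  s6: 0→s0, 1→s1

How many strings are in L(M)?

4

The useful subgraph on states {s0, s3, s5, s6} is acyclic, so L(M) is finite; the longest accepting path visits 4 useful states, giving maximum string length 3.
Counting accepting paths from s5 by length: 1 of length 0, 1 of length 1, 1 of length 2, 1 of length 3. Total 4.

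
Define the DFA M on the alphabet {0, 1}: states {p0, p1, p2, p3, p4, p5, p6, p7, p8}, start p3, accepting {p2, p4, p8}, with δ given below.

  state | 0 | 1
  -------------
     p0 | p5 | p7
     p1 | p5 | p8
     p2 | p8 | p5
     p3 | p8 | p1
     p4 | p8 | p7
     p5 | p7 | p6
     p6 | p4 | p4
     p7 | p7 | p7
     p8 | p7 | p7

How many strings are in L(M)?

6

The useful subgraph on states {p1, p3, p4, p5, p6, p8} is acyclic, so L(M) is finite; the longest accepting path visits 6 useful states, giving maximum string length 5.
Counting accepting paths from p3 by length: 1 of length 1, 1 of length 2, 2 of length 4, 2 of length 5. Total 6.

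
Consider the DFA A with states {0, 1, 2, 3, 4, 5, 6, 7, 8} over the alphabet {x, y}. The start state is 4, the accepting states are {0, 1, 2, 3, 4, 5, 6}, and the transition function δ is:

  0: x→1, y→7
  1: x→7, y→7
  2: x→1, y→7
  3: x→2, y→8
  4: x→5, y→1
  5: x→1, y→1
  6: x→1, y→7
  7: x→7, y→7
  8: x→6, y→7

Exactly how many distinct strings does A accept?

The useful subgraph on states {1, 4, 5} is acyclic, so L(A) is finite; the longest accepting path visits 3 useful states, giving maximum string length 2.
Counting accepting paths from 4 by length: 1 of length 0, 2 of length 1, 2 of length 2. Total 5.

5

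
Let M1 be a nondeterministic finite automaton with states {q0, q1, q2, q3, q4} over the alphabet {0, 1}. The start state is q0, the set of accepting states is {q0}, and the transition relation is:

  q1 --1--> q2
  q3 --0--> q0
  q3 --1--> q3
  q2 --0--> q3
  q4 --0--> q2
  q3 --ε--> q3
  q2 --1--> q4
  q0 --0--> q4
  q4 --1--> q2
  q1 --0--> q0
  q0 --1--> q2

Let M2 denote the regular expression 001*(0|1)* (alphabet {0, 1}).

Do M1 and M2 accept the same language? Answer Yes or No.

The empty string ε is accepted by M1 but rejected by M2.
So L(M1) ≠ L(M2).

No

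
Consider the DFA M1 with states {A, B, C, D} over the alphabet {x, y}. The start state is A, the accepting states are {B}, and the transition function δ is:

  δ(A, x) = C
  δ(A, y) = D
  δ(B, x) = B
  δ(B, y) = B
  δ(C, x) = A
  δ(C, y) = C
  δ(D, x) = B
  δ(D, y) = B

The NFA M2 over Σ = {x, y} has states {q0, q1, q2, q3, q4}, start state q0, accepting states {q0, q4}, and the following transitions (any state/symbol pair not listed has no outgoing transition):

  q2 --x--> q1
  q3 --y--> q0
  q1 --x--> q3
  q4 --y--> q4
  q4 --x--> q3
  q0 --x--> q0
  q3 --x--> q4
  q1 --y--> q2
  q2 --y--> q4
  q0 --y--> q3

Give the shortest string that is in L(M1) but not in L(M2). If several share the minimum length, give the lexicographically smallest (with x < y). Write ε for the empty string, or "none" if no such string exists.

The string yxx is accepted by M1 but not by M2.
No shorter string lies in the difference, and yxx is the lexicographically first length-3 string in L(M1) \ L(M2).

yxx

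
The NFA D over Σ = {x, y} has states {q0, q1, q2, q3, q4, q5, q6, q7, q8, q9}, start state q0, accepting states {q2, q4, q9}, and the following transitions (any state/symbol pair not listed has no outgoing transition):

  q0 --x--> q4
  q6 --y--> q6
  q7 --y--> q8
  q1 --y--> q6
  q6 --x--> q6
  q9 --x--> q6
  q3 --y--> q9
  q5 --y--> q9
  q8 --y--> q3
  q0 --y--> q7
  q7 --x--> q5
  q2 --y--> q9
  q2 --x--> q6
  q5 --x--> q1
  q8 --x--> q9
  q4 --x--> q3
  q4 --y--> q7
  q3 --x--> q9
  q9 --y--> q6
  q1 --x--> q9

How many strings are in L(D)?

The useful subgraph on states {q0, q1, q3, q4, q5, q7, q8, q9} is acyclic, so L(D) is finite; the longest accepting path visits 6 useful states, giving maximum string length 5.
Counting accepting paths from q0 by length: 1 of length 1, 4 of length 3, 5 of length 4, 3 of length 5. Total 13.

13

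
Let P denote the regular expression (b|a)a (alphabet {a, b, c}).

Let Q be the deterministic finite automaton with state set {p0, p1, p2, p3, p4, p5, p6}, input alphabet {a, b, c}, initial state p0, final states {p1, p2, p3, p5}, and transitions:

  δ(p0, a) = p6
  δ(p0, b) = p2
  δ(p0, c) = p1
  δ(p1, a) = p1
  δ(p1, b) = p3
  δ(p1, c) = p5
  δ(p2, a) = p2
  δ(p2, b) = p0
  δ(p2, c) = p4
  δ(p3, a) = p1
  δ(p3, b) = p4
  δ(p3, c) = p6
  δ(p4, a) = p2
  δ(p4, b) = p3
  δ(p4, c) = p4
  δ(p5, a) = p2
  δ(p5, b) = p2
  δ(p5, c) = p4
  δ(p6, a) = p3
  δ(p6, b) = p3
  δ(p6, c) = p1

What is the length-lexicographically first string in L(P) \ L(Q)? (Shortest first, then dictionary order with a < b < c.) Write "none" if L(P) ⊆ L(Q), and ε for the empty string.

Converting the expression P to a DFA (subset construction, then merging equivalent states) gives the minimal DFA with states {r0, r1, r2, r3}, start state r0, accepting states {r3} and transitions r0: a→r1, b→r1, c→r2; r1: a→r3, b→r2, c→r2; r2: a→r2, b→r2, c→r2; r3: a→r2, b→r2, c→r2.
Exploring the product automaton P × Q from the start pair (r0, p0), following both machines on each input symbol, reaches 12 state pairs: (r0, p0), (r1, p6), (r1, p2), (r2, p1), (r3, p3), (r2, p3), (r3, p2), (r2, p0), (r2, p4), (r2, p5), (r2, p6), (r2, p2).
P accepts in {r3} and Q accepts in {p1, p2, p3, p5}. The reachable pairs whose P-component is accepting are (r3, p3), (r3, p2); in each of them the Q-component is accepting too, so the product for L(P) \ L(Q) (P-component accepting, Q-component rejecting) has no reachable accepting pair and the difference is empty.
So every string accepted by P is also accepted by Q: L(P) \ L(Q) = ∅ and there is no such string.

none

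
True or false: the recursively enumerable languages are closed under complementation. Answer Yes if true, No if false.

No

If both L and its complement were r.e., running the two recognisers in parallel would decide L, so L would be recursive; but there are r.e. languages that are not recursive (e.g. the halting problem), and their complements are therefore not r.e.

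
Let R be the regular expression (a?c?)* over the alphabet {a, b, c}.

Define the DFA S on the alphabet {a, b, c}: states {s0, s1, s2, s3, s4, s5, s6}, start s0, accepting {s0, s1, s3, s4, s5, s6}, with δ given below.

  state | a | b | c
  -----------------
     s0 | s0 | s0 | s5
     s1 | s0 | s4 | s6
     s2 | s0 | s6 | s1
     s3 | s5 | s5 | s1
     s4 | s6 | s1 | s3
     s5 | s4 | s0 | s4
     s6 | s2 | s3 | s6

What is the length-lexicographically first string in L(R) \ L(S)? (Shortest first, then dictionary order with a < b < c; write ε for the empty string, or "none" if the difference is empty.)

The string caaa is accepted by R but not by S.
No shorter string lies in the difference, and caaa is the lexicographically first length-4 string in L(R) \ L(S).

caaa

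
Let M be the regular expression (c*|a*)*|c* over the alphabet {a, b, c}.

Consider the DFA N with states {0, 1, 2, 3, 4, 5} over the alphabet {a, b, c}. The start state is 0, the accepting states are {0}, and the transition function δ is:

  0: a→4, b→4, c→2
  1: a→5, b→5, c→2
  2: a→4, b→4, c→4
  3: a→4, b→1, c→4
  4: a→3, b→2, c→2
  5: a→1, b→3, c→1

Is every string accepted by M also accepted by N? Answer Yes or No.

No

The string a is in L(M) but not in L(N).
So L(M) ⊄ L(N).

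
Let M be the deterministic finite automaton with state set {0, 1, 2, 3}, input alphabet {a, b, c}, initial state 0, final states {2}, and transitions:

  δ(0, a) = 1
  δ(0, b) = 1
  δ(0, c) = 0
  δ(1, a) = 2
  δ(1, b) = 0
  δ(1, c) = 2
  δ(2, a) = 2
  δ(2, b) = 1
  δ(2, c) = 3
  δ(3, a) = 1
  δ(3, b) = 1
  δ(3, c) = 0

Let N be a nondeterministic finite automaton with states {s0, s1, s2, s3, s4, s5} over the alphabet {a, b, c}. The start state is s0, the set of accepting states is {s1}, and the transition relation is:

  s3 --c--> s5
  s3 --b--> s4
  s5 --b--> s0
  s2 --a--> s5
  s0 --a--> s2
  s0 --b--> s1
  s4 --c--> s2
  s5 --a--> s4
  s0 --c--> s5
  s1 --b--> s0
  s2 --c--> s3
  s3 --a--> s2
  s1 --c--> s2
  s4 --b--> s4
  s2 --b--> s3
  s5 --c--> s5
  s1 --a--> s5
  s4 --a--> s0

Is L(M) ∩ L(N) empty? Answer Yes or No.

Exploring the product automaton M × N from the start pair (0, s0), following both machines on each input symbol, reaches 20 state pairs: (0, s0), (1, s2), (1, s1), (0, s5), (2, s5), (0, s3), (2, s3), (2, s2), (1, s4), (1, s0), (2, s4), (3, s5), (1, s3), (3, s3), (2, s0), (0, s4), (0, s1), (3, s2), (0, s2), (1, s5).
M accepts in {2} and N accepts in {s1}; no reachable pair has both components accepting, so no string drives both machines to acceptance simultaneously and L(M) ∩ L(N) = ∅.
So no string is accepted by both, and the intersection is empty.

Yes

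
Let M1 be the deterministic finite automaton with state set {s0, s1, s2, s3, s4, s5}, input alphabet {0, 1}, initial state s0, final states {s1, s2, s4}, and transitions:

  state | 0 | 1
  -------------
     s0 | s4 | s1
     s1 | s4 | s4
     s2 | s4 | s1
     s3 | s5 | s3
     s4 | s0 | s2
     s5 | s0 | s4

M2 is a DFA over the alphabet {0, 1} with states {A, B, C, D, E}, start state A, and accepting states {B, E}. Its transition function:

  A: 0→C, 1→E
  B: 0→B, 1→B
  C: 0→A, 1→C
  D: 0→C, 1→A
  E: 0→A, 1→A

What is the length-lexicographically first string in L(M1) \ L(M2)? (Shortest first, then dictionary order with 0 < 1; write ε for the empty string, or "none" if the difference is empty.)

The string 0 is accepted by M1 but not by M2.
No shorter string lies in the difference, and 0 is the lexicographically first length-1 string in L(M1) \ L(M2).

0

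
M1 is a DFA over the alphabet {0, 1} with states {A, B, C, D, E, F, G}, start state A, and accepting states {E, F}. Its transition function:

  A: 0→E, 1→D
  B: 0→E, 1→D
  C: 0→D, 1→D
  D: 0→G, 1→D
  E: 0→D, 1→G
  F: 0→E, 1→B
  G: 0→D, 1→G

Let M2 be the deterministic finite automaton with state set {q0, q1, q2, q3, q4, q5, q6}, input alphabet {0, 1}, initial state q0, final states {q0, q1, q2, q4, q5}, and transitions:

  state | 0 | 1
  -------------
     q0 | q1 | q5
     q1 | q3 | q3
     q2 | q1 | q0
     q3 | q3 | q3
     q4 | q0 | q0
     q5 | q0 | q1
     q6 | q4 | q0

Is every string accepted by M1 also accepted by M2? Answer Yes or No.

Yes

Exploring the product automaton M1 × M2 from the start pair (A, q0), following both machines on each input symbol, reaches 10 state pairs: (A, q0), (E, q1), (D, q5), (D, q3), (G, q3), (G, q0), (D, q1), (G, q5), (D, q0), (G, q1).
M1 accepts in {E, F} and M2 accepts in {q0, q1, q2, q4, q5}. The reachable pairs whose M1-component is accepting are (E, q1); in each of them the M2-component is accepting too, so the product for L(M1) \ L(M2) (M1-component accepting, M2-component rejecting) has no reachable accepting pair and the difference is empty.
Hence every string in L(M1) is also in L(M2).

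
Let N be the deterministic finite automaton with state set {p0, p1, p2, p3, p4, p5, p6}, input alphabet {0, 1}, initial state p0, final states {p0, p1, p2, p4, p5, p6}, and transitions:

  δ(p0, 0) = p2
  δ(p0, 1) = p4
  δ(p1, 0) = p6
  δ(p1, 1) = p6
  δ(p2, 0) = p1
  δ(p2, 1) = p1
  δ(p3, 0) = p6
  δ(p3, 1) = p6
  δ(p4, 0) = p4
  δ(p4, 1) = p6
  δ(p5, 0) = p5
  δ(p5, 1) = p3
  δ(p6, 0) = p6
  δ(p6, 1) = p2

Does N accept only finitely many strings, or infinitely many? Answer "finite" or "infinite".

infinite

State p2 is reachable from the start and can reach an accepting state, and it lies on the cycle p2 → p1 → p6 → p2.
Traversing that cycle any number of times yields accepted strings of unbounded length, so the language is infinite.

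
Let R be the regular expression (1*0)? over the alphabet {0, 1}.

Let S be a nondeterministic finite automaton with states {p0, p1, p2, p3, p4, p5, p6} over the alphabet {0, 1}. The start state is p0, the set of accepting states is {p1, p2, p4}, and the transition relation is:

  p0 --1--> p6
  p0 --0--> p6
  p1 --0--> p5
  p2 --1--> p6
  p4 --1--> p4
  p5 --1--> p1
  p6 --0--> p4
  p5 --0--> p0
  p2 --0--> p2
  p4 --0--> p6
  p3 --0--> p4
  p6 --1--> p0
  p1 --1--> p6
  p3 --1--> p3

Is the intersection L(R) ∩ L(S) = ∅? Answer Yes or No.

The string 10 is accepted by both R and S.
Hence L(R) ∩ L(S) ≠ ∅.

No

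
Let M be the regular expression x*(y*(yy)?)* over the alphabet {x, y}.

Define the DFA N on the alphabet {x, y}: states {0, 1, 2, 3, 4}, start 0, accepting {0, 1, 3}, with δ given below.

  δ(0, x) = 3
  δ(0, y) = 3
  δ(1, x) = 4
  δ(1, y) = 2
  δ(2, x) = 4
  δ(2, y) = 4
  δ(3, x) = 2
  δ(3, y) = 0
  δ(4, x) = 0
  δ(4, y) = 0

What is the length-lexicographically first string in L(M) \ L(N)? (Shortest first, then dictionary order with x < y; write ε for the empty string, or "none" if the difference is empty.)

xx

The string xx is accepted by M but not by N.
No shorter string lies in the difference, and xx is the lexicographically first length-2 string in L(M) \ L(N).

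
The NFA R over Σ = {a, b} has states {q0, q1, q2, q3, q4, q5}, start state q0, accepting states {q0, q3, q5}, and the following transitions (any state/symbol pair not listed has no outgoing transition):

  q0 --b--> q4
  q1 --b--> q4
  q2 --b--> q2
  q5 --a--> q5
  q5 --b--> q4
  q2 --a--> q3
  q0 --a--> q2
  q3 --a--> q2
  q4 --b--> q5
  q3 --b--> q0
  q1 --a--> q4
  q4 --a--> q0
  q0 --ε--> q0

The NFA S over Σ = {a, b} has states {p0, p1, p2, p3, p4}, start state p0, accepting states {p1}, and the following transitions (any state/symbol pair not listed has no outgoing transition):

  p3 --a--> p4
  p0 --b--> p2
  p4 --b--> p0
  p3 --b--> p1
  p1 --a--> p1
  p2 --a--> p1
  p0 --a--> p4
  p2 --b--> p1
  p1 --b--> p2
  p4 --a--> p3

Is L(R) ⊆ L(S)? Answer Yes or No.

The empty string ε is in L(R) but not in L(S).
So L(R) ⊄ L(S).

No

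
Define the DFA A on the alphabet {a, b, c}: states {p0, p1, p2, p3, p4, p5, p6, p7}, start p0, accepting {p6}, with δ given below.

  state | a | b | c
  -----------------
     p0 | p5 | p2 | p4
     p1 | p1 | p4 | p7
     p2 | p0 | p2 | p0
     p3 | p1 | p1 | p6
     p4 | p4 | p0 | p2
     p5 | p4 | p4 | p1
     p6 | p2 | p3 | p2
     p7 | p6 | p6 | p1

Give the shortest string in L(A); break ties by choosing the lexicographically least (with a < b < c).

A breadth-first search from p0 reaches an accepting state first via the path p0 → p5 → p1 → p7 → p6 on input acca.
No string of length < 4 is accepted (BFS exhausts all shorter strings without reaching an accepting state), and acca is the lexicographically least accepting string of length 4.

acca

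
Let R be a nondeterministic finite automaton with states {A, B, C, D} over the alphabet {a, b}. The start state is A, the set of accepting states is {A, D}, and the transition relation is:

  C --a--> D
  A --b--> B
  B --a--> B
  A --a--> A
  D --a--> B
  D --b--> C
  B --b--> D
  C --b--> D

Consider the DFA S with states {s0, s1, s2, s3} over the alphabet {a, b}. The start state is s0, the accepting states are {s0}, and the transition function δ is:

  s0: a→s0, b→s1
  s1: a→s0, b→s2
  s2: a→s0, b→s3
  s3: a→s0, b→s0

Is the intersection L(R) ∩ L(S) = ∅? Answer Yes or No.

No

The empty string ε is accepted by both R and S.
Hence L(R) ∩ L(S) ≠ ∅.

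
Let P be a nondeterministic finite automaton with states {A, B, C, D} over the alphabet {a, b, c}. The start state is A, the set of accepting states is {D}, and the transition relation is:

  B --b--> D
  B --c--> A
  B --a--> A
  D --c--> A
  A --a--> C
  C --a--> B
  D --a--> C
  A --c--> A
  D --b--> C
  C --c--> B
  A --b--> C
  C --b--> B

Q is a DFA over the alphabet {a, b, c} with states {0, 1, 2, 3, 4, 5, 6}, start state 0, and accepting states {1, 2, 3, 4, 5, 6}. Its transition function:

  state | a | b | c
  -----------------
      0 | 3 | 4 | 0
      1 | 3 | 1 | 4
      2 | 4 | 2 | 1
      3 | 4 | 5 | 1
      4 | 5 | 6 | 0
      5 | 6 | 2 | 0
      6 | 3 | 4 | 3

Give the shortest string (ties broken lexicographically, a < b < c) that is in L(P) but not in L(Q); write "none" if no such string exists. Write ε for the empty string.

Exploring the product automaton P × Q from the start pair (A, 0), following both machines on each input symbol, reaches 24 state pairs: (A, 0), (C, 3), (C, 4), (B, 4), (B, 5), (B, 1), (B, 6), (B, 0), (A, 5), (D, 6), (A, 6), (D, 2), (A, 3), (D, 1), (A, 4), (D, 4), (C, 6), (C, 2), (A, 1), (C, 5), (C, 1), (B, 3), (B, 2), (D, 5).
P accepts in {D} and Q accepts in {1, 2, 3, 4, 5, 6}. The reachable pairs whose P-component is accepting are (D, 6), (D, 2), (D, 1), (D, 4), (D, 5); in each of them the Q-component is accepting too, so the product for L(P) \ L(Q) (P-component accepting, Q-component rejecting) has no reachable accepting pair and the difference is empty.
So every string accepted by P is also accepted by Q: L(P) \ L(Q) = ∅ and there is no such string.

none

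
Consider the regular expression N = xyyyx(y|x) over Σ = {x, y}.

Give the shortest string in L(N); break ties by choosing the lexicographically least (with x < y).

By inspection of the expression, no string of length less than 6 matches, and xyyyxx is the lexicographically first match of length 6.

xyyyxx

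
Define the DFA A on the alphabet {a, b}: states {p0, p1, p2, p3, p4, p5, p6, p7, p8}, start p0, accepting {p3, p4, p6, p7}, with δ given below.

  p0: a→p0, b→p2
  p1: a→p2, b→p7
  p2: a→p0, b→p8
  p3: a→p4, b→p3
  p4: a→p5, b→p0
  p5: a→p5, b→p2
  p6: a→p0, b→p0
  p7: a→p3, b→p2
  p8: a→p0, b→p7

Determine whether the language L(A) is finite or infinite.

State p0 is reachable from the start and can reach an accepting state, and it lies on the cycle p0 → p0.
Traversing that cycle any number of times yields accepted strings of unbounded length, so the language is infinite.

infinite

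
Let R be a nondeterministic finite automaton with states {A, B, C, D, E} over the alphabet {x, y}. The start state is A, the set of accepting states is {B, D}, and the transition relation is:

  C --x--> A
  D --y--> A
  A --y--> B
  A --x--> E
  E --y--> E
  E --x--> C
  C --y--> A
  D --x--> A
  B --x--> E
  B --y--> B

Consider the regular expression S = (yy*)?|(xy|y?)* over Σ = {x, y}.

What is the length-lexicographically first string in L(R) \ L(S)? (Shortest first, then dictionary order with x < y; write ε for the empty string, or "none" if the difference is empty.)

The string xxxy is accepted by R but not by S.
No shorter string lies in the difference, and xxxy is the lexicographically first length-4 string in L(R) \ L(S).

xxxy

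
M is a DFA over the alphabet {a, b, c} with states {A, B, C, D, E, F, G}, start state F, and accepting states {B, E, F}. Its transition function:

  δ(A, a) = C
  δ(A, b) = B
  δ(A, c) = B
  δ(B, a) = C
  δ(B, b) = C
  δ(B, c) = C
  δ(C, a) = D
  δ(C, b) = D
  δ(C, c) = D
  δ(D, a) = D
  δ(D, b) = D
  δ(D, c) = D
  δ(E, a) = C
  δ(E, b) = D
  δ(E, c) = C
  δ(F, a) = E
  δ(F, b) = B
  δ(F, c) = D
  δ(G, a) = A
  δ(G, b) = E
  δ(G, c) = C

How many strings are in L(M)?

The useful subgraph on states {B, E, F} is acyclic, so L(M) is finite; the longest accepting path visits 2 useful states, giving maximum string length 1.
Counting accepting paths from F by length: 1 of length 0, 2 of length 1. Total 3.

3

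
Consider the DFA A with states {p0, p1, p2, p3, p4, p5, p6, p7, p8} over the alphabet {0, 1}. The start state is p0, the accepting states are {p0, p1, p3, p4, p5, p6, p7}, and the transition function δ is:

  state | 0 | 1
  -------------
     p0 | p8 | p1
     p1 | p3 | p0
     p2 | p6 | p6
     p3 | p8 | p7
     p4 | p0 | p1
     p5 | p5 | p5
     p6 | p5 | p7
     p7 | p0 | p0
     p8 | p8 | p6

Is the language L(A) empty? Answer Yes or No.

No

The empty string ε is accepted: the run p0 ends in the accepting state p0.
Since at least one string is accepted, L(A) is not empty.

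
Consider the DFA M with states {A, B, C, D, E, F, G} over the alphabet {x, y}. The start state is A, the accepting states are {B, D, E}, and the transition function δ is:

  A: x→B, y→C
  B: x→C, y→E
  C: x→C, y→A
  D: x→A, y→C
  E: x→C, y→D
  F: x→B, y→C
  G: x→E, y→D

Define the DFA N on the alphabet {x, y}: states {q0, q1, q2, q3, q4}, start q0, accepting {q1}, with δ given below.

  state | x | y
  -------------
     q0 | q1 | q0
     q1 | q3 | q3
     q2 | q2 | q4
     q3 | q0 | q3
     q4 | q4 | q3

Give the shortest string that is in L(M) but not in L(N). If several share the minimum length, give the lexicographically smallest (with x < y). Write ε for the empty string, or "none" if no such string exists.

xy

The string xy is accepted by M but not by N.
No shorter string lies in the difference, and xy is the lexicographically first length-2 string in L(M) \ L(N).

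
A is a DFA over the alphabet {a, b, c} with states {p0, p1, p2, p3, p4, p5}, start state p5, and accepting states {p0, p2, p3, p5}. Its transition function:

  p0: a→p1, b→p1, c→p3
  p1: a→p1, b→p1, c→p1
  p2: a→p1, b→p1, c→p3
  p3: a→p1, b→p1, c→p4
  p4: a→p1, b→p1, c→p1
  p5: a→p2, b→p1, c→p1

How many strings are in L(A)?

3

The useful subgraph on states {p2, p3, p5} is acyclic, so L(A) is finite; the longest accepting path visits 3 useful states, giving maximum string length 2.
Counting accepting paths from p5 by length: 1 of length 0, 1 of length 1, 1 of length 2. Total 3.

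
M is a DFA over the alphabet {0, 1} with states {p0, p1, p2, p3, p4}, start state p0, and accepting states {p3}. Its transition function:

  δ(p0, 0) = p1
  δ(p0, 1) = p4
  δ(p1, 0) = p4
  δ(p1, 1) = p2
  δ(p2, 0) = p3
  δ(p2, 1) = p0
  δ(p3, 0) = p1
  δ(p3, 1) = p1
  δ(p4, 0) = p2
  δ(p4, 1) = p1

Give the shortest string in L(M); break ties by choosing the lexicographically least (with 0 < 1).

A breadth-first search from p0 reaches an accepting state first via the path p0 → p1 → p2 → p3 on input 010.
No string of length < 3 is accepted (BFS exhausts all shorter strings without reaching an accepting state), and 010 is the lexicographically least accepting string of length 3.

010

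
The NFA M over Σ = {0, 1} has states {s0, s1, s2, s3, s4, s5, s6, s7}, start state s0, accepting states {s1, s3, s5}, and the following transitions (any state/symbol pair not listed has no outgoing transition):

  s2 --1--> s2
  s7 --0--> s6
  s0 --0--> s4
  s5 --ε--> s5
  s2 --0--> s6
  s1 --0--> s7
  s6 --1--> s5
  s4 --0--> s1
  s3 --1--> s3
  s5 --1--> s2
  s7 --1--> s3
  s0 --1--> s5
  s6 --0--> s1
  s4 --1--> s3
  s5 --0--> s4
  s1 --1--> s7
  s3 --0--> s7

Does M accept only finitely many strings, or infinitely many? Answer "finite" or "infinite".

State s3 is reachable from the start and can reach an accepting state, and it lies on the cycle s3 → s3.
Traversing that cycle any number of times yields accepted strings of unbounded length, so the language is infinite.

infinite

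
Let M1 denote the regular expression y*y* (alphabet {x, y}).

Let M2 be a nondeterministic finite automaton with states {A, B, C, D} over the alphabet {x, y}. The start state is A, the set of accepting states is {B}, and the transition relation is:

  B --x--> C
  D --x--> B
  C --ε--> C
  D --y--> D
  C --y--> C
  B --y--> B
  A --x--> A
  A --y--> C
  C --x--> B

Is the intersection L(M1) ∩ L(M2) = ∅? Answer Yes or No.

Yes

Converting the expression M1 to a DFA (subset construction, then merging equivalent states) gives the minimal DFA with states {r0, r1}, start state r0, accepting states {r0} and transitions r0: x→r1, y→r0; r1: x→r1, y→r1.
Exploring the product automaton M1 × M2 from the start pair (r0, A), following both machines on each input symbol, reaches 5 state pairs: (r0, A), (r1, A), (r0, C), (r1, C), (r1, B).
M1 accepts in {r0} and M2 accepts in {B}; no reachable pair has both components accepting, so no string drives both machines to acceptance simultaneously and L(M1) ∩ L(M2) = ∅.
So no string is accepted by both, and the intersection is empty.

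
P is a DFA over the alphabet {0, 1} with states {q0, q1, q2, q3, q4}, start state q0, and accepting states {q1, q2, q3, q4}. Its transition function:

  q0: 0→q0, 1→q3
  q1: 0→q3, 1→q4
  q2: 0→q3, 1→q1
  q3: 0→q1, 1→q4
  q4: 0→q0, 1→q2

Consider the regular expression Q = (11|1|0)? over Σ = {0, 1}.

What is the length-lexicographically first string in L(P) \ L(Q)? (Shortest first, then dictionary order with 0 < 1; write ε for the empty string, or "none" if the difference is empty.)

01

The string 01 is accepted by P but not by Q.
No shorter string lies in the difference, and 01 is the lexicographically first length-2 string in L(P) \ L(Q).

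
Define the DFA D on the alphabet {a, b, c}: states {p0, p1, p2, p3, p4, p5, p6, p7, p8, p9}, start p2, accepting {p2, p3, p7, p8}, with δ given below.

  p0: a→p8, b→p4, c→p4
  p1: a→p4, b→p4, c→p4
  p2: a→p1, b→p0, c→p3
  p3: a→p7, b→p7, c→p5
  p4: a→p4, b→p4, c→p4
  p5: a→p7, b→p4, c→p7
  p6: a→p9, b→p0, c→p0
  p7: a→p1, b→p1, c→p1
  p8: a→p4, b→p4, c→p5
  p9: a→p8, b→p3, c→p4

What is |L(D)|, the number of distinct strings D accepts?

9

The useful subgraph on states {p0, p2, p3, p5, p7, p8} is acyclic, so L(D) is finite; the longest accepting path visits 5 useful states, giving maximum string length 4.
Counting accepting paths from p2 by length: 1 of length 0, 1 of length 1, 3 of length 2, 2 of length 3, 2 of length 4. Total 9.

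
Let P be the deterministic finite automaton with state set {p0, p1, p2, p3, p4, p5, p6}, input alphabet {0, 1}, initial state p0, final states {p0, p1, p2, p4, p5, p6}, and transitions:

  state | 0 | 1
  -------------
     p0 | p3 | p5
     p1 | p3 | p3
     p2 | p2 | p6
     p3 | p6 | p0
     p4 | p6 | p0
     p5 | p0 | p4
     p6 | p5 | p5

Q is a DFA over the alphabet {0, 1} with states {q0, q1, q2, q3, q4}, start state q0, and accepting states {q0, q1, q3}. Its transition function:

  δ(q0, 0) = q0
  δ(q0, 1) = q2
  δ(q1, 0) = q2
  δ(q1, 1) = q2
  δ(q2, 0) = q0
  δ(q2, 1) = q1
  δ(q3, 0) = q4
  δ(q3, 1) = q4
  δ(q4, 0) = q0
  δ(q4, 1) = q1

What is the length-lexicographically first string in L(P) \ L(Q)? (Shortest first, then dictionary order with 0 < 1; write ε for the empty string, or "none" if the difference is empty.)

1

The string 1 is accepted by P but not by Q.
No shorter string lies in the difference, and 1 is the lexicographically first length-1 string in L(P) \ L(Q).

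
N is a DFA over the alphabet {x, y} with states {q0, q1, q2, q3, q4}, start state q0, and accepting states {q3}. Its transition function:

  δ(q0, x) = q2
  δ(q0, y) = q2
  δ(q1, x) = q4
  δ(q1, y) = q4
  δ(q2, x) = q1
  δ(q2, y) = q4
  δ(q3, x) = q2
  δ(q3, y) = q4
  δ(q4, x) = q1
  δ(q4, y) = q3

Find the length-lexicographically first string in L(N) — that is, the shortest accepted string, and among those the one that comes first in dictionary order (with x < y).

xyy

A breadth-first search from q0 reaches an accepting state first via the path q0 → q2 → q4 → q3 on input xyy.
No string of length < 3 is accepted (BFS exhausts all shorter strings without reaching an accepting state), and xyy is the lexicographically least accepting string of length 3.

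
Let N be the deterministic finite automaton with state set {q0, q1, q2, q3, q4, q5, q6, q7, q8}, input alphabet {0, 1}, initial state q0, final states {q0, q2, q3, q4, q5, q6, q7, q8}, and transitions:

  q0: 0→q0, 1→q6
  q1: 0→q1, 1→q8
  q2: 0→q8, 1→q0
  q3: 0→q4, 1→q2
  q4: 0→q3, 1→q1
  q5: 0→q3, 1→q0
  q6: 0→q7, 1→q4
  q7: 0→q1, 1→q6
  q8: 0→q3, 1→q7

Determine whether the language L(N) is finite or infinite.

State q0 is reachable from the start and can reach an accepting state, and it lies on the cycle q0 → q0.
Traversing that cycle any number of times yields accepted strings of unbounded length, so the language is infinite.

infinite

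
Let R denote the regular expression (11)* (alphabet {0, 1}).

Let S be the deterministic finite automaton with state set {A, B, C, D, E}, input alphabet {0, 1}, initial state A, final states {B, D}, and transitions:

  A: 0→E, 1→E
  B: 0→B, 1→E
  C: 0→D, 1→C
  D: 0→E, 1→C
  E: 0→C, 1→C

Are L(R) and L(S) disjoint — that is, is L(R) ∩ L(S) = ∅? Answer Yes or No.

Converting the expression R to a DFA (subset construction, then merging equivalent states) gives the minimal DFA with states {r0, r1, r2}, start state r0, accepting states {r0} and transitions r0: 0→r1, 1→r2; r1: 0→r1, 1→r1; r2: 0→r1, 1→r0.
Exploring the product automaton R × S from the start pair (r0, A), following both machines on each input symbol, reaches 7 state pairs: (r0, A), (r1, E), (r2, E), (r1, C), (r0, C), (r1, D), (r2, C).
R accepts in {r0} and S accepts in {B, D}; no reachable pair has both components accepting, so no string drives both machines to acceptance simultaneously and L(R) ∩ L(S) = ∅.
So no string is accepted by both, and the intersection is empty.

Yes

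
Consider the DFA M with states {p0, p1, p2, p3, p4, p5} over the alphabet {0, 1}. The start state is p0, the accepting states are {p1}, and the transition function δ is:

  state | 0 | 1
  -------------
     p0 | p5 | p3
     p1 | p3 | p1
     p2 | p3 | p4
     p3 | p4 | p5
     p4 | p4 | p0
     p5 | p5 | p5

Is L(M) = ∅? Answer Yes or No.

The states reachable from the start state are {p0, p3, p4, p5}.
None of the accepting states {p1} is reachable, so no string is accepted and L(M) = ∅.

Yes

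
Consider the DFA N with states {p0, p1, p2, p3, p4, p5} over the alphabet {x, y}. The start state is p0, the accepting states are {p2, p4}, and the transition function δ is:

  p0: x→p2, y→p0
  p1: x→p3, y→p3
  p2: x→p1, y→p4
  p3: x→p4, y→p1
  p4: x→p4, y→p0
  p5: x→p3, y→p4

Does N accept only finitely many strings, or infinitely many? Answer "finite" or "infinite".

State p0 is reachable from the start and can reach an accepting state, and it lies on the cycle p0 → p0.
Traversing that cycle any number of times yields accepted strings of unbounded length, so the language is infinite.

infinite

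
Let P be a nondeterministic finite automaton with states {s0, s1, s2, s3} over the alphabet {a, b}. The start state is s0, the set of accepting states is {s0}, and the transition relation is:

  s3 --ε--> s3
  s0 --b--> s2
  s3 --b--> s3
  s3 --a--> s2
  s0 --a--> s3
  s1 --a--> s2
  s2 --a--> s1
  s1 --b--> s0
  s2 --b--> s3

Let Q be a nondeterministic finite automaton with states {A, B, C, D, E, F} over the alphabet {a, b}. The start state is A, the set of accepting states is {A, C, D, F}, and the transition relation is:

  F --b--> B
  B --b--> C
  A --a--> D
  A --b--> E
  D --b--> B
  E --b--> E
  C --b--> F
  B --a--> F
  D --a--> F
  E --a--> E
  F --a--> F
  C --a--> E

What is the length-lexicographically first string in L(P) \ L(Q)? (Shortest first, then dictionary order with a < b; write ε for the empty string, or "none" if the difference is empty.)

bab

The string bab is accepted by P but not by Q.
No shorter string lies in the difference, and bab is the lexicographically first length-3 string in L(P) \ L(Q).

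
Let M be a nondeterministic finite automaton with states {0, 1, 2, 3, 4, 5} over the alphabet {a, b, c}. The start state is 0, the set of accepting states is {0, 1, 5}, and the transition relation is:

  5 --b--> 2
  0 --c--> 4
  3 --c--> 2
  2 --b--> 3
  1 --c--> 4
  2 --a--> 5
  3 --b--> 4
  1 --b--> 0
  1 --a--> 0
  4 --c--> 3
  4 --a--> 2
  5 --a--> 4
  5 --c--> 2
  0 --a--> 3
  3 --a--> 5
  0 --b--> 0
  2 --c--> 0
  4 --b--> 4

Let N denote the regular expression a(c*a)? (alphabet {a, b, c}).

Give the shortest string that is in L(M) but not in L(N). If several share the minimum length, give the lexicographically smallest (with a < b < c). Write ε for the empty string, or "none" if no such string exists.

ε

The empty string ε is accepted by M but not by N.
Since ε is the unique shortest string, it is the required witness.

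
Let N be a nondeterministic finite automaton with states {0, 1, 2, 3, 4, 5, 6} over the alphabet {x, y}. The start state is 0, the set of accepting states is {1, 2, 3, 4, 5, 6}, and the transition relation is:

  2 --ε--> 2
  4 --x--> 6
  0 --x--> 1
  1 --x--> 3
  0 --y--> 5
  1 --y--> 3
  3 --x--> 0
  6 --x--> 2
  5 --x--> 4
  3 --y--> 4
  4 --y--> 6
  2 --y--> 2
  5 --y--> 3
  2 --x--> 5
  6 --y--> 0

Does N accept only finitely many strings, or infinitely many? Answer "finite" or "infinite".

infinite

State 0 is reachable from the start and can reach an accepting state, and it lies on the cycle 0 → 1 → 3 → 0.
Traversing that cycle any number of times yields accepted strings of unbounded length, so the language is infinite.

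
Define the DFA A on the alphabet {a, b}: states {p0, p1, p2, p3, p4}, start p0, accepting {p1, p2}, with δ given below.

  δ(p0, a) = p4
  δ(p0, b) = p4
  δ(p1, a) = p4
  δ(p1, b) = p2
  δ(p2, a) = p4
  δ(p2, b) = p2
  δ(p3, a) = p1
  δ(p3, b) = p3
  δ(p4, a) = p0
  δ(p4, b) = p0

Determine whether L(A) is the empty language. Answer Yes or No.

Yes

The states reachable from the start state are {p0, p4}.
None of the accepting states {p1, p2} is reachable, so no string is accepted and L(A) = ∅.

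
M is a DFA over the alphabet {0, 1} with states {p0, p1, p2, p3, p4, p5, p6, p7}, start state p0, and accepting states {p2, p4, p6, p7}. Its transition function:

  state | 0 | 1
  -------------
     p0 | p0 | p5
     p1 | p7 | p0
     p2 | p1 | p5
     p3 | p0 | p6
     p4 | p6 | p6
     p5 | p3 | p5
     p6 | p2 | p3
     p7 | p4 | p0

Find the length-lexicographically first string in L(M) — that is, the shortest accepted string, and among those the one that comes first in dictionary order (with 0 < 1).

101

A breadth-first search from p0 reaches an accepting state first via the path p0 → p5 → p3 → p6 on input 101.
No string of length < 3 is accepted (BFS exhausts all shorter strings without reaching an accepting state), and 101 is the lexicographically least accepting string of length 3.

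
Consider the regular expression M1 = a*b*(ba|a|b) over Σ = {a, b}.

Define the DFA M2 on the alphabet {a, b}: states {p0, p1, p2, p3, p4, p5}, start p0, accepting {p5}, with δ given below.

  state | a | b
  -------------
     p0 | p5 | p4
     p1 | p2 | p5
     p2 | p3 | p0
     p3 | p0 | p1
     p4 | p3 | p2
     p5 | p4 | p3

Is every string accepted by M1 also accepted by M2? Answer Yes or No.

The string b is in L(M1) but not in L(M2).
So L(M1) ⊄ L(M2).

No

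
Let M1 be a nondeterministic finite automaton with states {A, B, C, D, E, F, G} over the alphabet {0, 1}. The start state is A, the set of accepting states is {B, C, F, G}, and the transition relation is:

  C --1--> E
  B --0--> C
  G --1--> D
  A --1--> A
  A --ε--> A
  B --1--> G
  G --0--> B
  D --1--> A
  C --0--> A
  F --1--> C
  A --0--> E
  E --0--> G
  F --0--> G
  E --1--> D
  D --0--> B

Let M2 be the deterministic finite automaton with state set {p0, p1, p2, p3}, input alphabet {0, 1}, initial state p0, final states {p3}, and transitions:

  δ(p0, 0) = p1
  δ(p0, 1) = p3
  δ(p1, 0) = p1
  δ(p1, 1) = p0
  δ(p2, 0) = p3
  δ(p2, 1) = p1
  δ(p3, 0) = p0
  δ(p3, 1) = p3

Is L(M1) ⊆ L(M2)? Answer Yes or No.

The string 00 is in L(M1) but not in L(M2).
So L(M1) ⊄ L(M2).

No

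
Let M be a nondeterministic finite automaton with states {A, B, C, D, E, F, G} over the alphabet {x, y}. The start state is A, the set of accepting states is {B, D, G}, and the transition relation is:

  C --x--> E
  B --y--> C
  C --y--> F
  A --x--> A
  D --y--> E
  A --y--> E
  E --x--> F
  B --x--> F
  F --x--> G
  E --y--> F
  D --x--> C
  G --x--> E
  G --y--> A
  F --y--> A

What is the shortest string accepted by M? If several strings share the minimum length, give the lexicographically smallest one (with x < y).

A breadth-first search from A reaches an accepting state first via the path A → E → F → G on input yxx.
No string of length < 3 is accepted (BFS exhausts all shorter strings without reaching an accepting state), and yxx is the lexicographically least accepting string of length 3.

yxx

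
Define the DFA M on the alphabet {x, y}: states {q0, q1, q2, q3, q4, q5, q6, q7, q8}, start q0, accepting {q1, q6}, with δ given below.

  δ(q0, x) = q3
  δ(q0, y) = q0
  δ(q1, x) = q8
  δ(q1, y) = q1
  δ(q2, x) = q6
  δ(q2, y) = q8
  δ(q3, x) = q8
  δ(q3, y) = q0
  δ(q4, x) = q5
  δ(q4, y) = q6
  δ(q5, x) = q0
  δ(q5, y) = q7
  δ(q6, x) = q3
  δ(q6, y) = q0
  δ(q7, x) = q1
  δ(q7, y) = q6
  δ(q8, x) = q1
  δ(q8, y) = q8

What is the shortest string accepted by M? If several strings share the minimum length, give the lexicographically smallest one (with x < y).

A breadth-first search from q0 reaches an accepting state first via the path q0 → q3 → q8 → q1 on input xxx.
No string of length < 3 is accepted (BFS exhausts all shorter strings without reaching an accepting state), and xxx is the lexicographically least accepting string of length 3.

xxx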